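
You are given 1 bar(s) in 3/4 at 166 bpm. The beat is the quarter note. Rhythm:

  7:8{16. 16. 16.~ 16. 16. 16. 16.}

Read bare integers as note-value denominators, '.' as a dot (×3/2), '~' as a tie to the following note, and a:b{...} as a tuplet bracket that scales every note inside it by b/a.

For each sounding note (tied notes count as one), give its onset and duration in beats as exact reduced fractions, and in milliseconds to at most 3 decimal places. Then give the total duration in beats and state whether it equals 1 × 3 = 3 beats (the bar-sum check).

1) 0.0ms=0b +154.905ms=3/7b
2) 154.905ms=3/7b +154.905ms=3/7b
3) 309.811ms=6/7b +309.811ms=6/7b
4) 619.621ms=12/7b +154.905ms=3/7b
5) 774.527ms=15/7b +154.905ms=3/7b
6) 929.432ms=18/7b +154.905ms=3/7b
Σ=3b of 3 (166bpm 3/4) — PASS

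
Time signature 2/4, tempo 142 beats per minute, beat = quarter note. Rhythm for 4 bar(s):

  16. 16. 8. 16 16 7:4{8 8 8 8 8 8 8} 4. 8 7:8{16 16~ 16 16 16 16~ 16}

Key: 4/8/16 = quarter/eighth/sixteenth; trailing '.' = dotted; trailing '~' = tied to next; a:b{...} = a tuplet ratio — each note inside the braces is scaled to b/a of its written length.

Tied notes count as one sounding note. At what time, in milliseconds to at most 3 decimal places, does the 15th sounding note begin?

note 15 onset = 6b = 2535.211ms

1. 0.0ms @ 0 + 158.451ms (3/8)
2. 158.451ms @ 3/8 + 158.451ms (3/8)
3. 316.901ms @ 3/4 + 316.901ms (3/4)
4. 633.803ms @ 3/2 + 105.634ms (1/4)
5. 739.437ms @ 7/4 + 105.634ms (1/4)
6. 845.07ms @ 2 + 120.724ms (2/7)
7. 965.795ms @ 16/7 + 120.724ms (2/7)
8. 1086.519ms @ 18/7 + 120.724ms (2/7)
9. 1207.243ms @ 20/7 + 120.724ms (2/7)
10. 1327.968ms @ 22/7 + 120.724ms (2/7)
11. 1448.692ms @ 24/7 + 120.724ms (2/7)
12. 1569.416ms @ 26/7 + 120.724ms (2/7)
13. 1690.141ms @ 4 + 633.803ms (3/2)
14. 2323.944ms @ 11/2 + 211.268ms (1/2)
15. 2535.211ms @ 6 + 120.724ms (2/7)
16. 2655.936ms @ 44/7 + 241.449ms (4/7)
17. 2897.384ms @ 48/7 + 120.724ms (2/7)
18. 3018.109ms @ 50/7 + 120.724ms (2/7)
19. 3138.833ms @ 52/7 + 241.449ms (4/7)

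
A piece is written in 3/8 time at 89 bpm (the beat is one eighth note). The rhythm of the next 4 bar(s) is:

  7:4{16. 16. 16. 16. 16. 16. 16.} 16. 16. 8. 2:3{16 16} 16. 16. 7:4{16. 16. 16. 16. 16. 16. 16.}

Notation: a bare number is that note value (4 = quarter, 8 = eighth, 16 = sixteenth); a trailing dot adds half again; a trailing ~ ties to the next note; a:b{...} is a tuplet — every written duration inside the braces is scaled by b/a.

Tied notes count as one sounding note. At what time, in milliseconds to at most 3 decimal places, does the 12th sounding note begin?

1. 0.0ms @ 0 + 288.925ms (3/7)
2. 288.925ms @ 3/7 + 288.925ms (3/7)
3. 577.849ms @ 6/7 + 288.925ms (3/7)
4. 866.774ms @ 9/7 + 288.925ms (3/7)
5. 1155.698ms @ 12/7 + 288.925ms (3/7)
6. 1444.623ms @ 15/7 + 288.925ms (3/7)
7. 1733.547ms @ 18/7 + 288.925ms (3/7)
8. 2022.472ms @ 3 + 505.618ms (3/4)
9. 2528.09ms @ 15/4 + 505.618ms (3/4)
10. 3033.708ms @ 9/2 + 1011.236ms (3/2)
11. 4044.944ms @ 6 + 505.618ms (3/4)
12. 4550.562ms @ 27/4 + 505.618ms (3/4)
13. 5056.18ms @ 15/2 + 505.618ms (3/4)
14. 5561.798ms @ 33/4 + 505.618ms (3/4)
15. 6067.416ms @ 9 + 288.925ms (3/7)
16. 6356.34ms @ 66/7 + 288.925ms (3/7)
17. 6645.265ms @ 69/7 + 288.925ms (3/7)
18. 6934.189ms @ 72/7 + 288.925ms (3/7)
19. 7223.114ms @ 75/7 + 288.925ms (3/7)
20. 7512.039ms @ 78/7 + 288.925ms (3/7)
21. 7800.963ms @ 81/7 + 288.925ms (3/7)

note 12 onset = 27/4b = 4550.562ms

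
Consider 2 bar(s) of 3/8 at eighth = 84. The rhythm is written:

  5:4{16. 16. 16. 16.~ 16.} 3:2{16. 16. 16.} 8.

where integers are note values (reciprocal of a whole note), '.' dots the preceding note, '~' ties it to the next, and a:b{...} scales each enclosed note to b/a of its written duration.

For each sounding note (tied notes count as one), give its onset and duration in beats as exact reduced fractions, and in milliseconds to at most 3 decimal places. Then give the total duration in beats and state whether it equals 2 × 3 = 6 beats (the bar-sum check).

1) 0.0ms=0b +428.571ms=3/5b
2) 428.571ms=3/5b +428.571ms=3/5b
3) 857.143ms=6/5b +428.571ms=3/5b
4) 1285.714ms=9/5b +857.143ms=6/5b
5) 2142.857ms=3b +357.143ms=1/2b
6) 2500.0ms=7/2b +357.143ms=1/2b
7) 2857.143ms=4b +357.143ms=1/2b
8) 3214.286ms=9/2b +1071.429ms=3/2b
Σ=6b of 6 (84bpm 3/8) — PASS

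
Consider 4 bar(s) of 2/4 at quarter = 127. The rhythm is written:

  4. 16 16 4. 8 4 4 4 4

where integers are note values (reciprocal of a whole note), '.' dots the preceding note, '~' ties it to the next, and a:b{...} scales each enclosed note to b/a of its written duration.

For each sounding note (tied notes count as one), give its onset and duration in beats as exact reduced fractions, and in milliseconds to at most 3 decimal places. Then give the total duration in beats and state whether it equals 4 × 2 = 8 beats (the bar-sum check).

1) 0.0ms=0b +708.661ms=3/2b
2) 708.661ms=3/2b +118.11ms=1/4b
3) 826.772ms=7/4b +118.11ms=1/4b
4) 944.882ms=2b +708.661ms=3/2b
5) 1653.543ms=7/2b +236.22ms=1/2b
6) 1889.764ms=4b +472.441ms=1b
7) 2362.205ms=5b +472.441ms=1b
8) 2834.646ms=6b +472.441ms=1b
9) 3307.087ms=7b +472.441ms=1b
Σ=8b of 8 (127bpm 2/4) — PASS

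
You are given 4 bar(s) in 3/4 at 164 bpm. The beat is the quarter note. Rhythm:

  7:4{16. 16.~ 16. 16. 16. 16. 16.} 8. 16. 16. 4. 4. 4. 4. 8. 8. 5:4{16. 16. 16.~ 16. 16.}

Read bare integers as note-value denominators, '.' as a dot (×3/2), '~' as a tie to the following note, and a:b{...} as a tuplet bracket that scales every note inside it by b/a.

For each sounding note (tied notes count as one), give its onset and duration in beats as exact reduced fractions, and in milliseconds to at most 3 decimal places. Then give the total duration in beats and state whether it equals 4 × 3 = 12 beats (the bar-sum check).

1) 0.0ms=0b +78.397ms=3/14b
2) 78.397ms=3/14b +156.794ms=3/7b
3) 235.192ms=9/14b +78.397ms=3/14b
4) 313.589ms=6/7b +78.397ms=3/14b
5) 391.986ms=15/14b +78.397ms=3/14b
6) 470.383ms=9/7b +78.397ms=3/14b
7) 548.78ms=3/2b +274.39ms=3/4b
8) 823.171ms=9/4b +137.195ms=3/8b
9) 960.366ms=21/8b +137.195ms=3/8b
10) 1097.561ms=3b +548.78ms=3/2b
11) 1646.341ms=9/2b +548.78ms=3/2b
12) 2195.122ms=6b +548.78ms=3/2b
13) 2743.902ms=15/2b +548.78ms=3/2b
14) 3292.683ms=9b +274.39ms=3/4b
15) 3567.073ms=39/4b +274.39ms=3/4b
16) 3841.463ms=21/2b +109.756ms=3/10b
17) 3951.22ms=54/5b +109.756ms=3/10b
18) 4060.976ms=111/10b +219.512ms=3/5b
19) 4280.488ms=117/10b +109.756ms=3/10b
Σ=12b of 12 (164bpm 3/4) — PASS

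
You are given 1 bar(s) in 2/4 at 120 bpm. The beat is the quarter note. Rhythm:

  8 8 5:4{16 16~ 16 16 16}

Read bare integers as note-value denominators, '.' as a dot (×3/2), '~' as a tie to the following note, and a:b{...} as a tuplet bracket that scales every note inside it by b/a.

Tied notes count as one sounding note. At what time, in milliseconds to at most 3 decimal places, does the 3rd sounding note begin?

note 3 onset = 1b = 500.0ms

1. 0.0ms @ 0 + 250.0ms (1/2)
2. 250.0ms @ 1/2 + 250.0ms (1/2)
3. 500.0ms @ 1 + 100.0ms (1/5)
4. 600.0ms @ 6/5 + 200.0ms (2/5)
5. 800.0ms @ 8/5 + 100.0ms (1/5)
6. 900.0ms @ 9/5 + 100.0ms (1/5)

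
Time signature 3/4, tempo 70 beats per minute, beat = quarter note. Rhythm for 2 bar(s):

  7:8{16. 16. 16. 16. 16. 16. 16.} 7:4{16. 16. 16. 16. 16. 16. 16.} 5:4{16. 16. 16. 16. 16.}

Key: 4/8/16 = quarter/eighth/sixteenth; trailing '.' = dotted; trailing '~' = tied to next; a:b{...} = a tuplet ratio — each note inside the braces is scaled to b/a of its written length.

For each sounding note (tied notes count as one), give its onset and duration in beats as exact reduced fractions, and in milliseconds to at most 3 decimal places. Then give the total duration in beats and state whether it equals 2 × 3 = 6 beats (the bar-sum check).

1) 0.0ms=0b +367.347ms=3/7b
2) 367.347ms=3/7b +367.347ms=3/7b
3) 734.694ms=6/7b +367.347ms=3/7b
4) 1102.041ms=9/7b +367.347ms=3/7b
5) 1469.388ms=12/7b +367.347ms=3/7b
6) 1836.735ms=15/7b +367.347ms=3/7b
7) 2204.082ms=18/7b +367.347ms=3/7b
8) 2571.429ms=3b +183.673ms=3/14b
9) 2755.102ms=45/14b +183.673ms=3/14b
10) 2938.776ms=24/7b +183.673ms=3/14b
11) 3122.449ms=51/14b +183.673ms=3/14b
12) 3306.122ms=27/7b +183.673ms=3/14b
13) 3489.796ms=57/14b +183.673ms=3/14b
14) 3673.469ms=30/7b +183.673ms=3/14b
15) 3857.143ms=9/2b +257.143ms=3/10b
16) 4114.286ms=24/5b +257.143ms=3/10b
17) 4371.429ms=51/10b +257.143ms=3/10b
18) 4628.571ms=27/5b +257.143ms=3/10b
19) 4885.714ms=57/10b +257.143ms=3/10b
Σ=6b of 6 (70bpm 3/4) — PASS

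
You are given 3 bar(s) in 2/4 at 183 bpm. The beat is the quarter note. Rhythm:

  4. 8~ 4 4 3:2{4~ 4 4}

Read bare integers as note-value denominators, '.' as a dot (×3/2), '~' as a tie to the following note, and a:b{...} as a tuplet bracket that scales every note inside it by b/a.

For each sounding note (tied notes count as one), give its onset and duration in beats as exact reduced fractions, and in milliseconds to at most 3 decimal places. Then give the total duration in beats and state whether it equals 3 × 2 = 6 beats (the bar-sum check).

1) 0.0ms=0b +491.803ms=3/2b
2) 491.803ms=3/2b +491.803ms=3/2b
3) 983.607ms=3b +327.869ms=1b
4) 1311.475ms=4b +437.158ms=4/3b
5) 1748.634ms=16/3b +218.579ms=2/3b
Σ=6b of 6 (183bpm 2/4) — PASS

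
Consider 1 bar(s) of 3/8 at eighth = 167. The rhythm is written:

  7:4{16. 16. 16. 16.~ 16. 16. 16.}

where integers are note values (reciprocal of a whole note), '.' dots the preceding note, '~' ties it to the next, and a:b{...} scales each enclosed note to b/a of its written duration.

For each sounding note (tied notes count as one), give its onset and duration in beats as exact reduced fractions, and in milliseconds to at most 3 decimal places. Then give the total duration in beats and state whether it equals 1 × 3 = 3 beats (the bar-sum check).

1) 0.0ms=0b +153.978ms=3/7b
2) 153.978ms=3/7b +153.978ms=3/7b
3) 307.956ms=6/7b +153.978ms=3/7b
4) 461.933ms=9/7b +307.956ms=6/7b
5) 769.889ms=15/7b +153.978ms=3/7b
6) 923.867ms=18/7b +153.978ms=3/7b
Σ=3b of 3 (167bpm 3/8) — PASS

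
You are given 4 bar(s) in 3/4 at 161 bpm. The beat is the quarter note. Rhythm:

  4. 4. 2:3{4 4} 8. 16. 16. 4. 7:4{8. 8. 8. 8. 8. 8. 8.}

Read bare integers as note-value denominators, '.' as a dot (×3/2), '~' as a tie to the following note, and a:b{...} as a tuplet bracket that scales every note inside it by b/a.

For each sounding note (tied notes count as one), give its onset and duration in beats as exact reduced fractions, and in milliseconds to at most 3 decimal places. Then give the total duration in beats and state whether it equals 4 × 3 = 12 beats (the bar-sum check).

1) 0.0ms=0b +559.006ms=3/2b
2) 559.006ms=3/2b +559.006ms=3/2b
3) 1118.012ms=3b +559.006ms=3/2b
4) 1677.019ms=9/2b +559.006ms=3/2b
5) 2236.025ms=6b +279.503ms=3/4b
6) 2515.528ms=27/4b +139.752ms=3/8b
7) 2655.28ms=57/8b +139.752ms=3/8b
8) 2795.031ms=15/2b +559.006ms=3/2b
9) 3354.037ms=9b +159.716ms=3/7b
10) 3513.753ms=66/7b +159.716ms=3/7b
11) 3673.469ms=69/7b +159.716ms=3/7b
12) 3833.185ms=72/7b +159.716ms=3/7b
13) 3992.902ms=75/7b +159.716ms=3/7b
14) 4152.618ms=78/7b +159.716ms=3/7b
15) 4312.334ms=81/7b +159.716ms=3/7b
Σ=12b of 12 (161bpm 3/4) — PASS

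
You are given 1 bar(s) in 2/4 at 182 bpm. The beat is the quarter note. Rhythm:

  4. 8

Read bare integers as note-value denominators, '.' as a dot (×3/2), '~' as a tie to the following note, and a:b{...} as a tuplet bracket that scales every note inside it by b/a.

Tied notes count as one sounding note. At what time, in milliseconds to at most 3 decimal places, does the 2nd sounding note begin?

1. 0.0ms @ 0 + 494.505ms (3/2)
2. 494.505ms @ 3/2 + 164.835ms (1/2)

note 2 onset = 3/2b = 494.505ms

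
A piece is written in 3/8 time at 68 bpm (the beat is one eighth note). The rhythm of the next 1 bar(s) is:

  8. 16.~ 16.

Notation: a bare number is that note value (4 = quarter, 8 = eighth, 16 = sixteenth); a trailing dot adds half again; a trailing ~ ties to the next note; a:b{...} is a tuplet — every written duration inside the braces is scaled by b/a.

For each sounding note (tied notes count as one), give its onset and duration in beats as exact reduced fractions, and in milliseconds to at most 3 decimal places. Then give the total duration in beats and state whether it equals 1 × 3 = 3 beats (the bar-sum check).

1) 0.0ms=0b +1323.529ms=3/2b
2) 1323.529ms=3/2b +1323.529ms=3/2b
Σ=3b of 3 (68bpm 3/8) — PASS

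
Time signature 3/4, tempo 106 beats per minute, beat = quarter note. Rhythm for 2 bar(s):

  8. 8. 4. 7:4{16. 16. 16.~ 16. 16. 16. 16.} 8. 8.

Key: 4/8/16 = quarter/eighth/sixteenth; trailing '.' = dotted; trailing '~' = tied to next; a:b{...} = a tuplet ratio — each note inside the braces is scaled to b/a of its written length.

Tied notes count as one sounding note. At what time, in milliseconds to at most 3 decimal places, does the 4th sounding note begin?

1. 0.0ms @ 0 + 424.528ms (3/4)
2. 424.528ms @ 3/4 + 424.528ms (3/4)
3. 849.057ms @ 3/2 + 849.057ms (3/2)
4. 1698.113ms @ 3 + 121.294ms (3/14)
5. 1819.407ms @ 45/14 + 121.294ms (3/14)
6. 1940.701ms @ 24/7 + 242.588ms (3/7)
7. 2183.288ms @ 27/7 + 121.294ms (3/14)
8. 2304.582ms @ 57/14 + 121.294ms (3/14)
9. 2425.876ms @ 30/7 + 121.294ms (3/14)
10. 2547.17ms @ 9/2 + 424.528ms (3/4)
11. 2971.698ms @ 21/4 + 424.528ms (3/4)

note 4 onset = 3b = 1698.113ms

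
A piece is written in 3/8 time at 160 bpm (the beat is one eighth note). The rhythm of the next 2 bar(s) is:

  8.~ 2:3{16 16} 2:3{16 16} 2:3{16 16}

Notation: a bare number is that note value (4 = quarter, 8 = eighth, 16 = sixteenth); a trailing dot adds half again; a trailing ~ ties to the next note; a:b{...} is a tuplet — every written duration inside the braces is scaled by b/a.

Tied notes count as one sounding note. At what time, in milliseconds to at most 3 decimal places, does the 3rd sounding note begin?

note 3 onset = 3b = 1125.0ms

1. 0.0ms @ 0 + 843.75ms (9/4)
2. 843.75ms @ 9/4 + 281.25ms (3/4)
3. 1125.0ms @ 3 + 281.25ms (3/4)
4. 1406.25ms @ 15/4 + 281.25ms (3/4)
5. 1687.5ms @ 9/2 + 281.25ms (3/4)
6. 1968.75ms @ 21/4 + 281.25ms (3/4)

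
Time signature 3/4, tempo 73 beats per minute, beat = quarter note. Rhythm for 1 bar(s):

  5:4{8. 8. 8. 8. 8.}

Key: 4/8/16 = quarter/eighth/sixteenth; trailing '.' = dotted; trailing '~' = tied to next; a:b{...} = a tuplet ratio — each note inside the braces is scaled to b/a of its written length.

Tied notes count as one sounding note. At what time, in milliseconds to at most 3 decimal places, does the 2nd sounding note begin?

1. 0.0ms @ 0 + 493.151ms (3/5)
2. 493.151ms @ 3/5 + 493.151ms (3/5)
3. 986.301ms @ 6/5 + 493.151ms (3/5)
4. 1479.452ms @ 9/5 + 493.151ms (3/5)
5. 1972.603ms @ 12/5 + 493.151ms (3/5)

note 2 onset = 3/5b = 493.151ms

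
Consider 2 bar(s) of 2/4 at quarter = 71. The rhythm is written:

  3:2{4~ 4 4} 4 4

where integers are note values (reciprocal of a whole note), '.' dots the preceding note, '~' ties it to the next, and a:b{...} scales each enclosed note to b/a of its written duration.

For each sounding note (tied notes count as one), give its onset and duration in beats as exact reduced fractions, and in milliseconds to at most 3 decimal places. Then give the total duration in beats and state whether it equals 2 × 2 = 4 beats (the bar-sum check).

1) 0.0ms=0b +1126.761ms=4/3b
2) 1126.761ms=4/3b +563.38ms=2/3b
3) 1690.141ms=2b +845.07ms=1b
4) 2535.211ms=3b +845.07ms=1b
Σ=4b of 4 (71bpm 2/4) — PASS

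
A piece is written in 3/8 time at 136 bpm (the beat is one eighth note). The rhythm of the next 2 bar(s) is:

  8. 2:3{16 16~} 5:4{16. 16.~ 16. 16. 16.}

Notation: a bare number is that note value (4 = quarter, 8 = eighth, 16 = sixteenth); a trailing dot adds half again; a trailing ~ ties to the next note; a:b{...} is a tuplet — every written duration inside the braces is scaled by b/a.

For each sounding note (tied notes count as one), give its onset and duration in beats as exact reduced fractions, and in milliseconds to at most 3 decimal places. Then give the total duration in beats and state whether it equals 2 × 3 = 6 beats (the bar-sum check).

1) 0.0ms=0b +661.765ms=3/2b
2) 661.765ms=3/2b +330.882ms=3/4b
3) 992.647ms=9/4b +595.588ms=27/20b
4) 1588.235ms=18/5b +529.412ms=6/5b
5) 2117.647ms=24/5b +264.706ms=3/5b
6) 2382.353ms=27/5b +264.706ms=3/5b
Σ=6b of 6 (136bpm 3/8) — PASS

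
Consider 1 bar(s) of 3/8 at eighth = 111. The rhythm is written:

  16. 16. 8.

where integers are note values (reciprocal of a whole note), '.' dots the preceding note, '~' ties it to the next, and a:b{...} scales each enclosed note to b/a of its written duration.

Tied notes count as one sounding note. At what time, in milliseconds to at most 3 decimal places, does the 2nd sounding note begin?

1. 0.0ms @ 0 + 405.405ms (3/4)
2. 405.405ms @ 3/4 + 405.405ms (3/4)
3. 810.811ms @ 3/2 + 810.811ms (3/2)

note 2 onset = 3/4b = 405.405ms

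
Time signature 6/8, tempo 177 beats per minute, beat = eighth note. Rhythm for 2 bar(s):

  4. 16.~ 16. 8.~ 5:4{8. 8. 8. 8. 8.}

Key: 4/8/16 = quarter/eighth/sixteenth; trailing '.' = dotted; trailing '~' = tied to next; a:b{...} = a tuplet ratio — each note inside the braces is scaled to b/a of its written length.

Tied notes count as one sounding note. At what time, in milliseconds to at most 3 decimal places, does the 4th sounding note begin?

note 4 onset = 36/5b = 2440.678ms

1. 0.0ms @ 0 + 1016.949ms (3)
2. 1016.949ms @ 3 + 508.475ms (3/2)
3. 1525.424ms @ 9/2 + 915.254ms (27/10)
4. 2440.678ms @ 36/5 + 406.78ms (6/5)
5. 2847.458ms @ 42/5 + 406.78ms (6/5)
6. 3254.237ms @ 48/5 + 406.78ms (6/5)
7. 3661.017ms @ 54/5 + 406.78ms (6/5)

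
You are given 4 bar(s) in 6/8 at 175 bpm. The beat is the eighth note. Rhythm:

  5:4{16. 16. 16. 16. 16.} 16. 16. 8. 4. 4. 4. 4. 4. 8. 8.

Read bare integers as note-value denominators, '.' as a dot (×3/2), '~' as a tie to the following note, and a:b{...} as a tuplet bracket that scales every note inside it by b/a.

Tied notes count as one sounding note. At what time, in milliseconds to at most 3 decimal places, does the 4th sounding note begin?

1. 0.0ms @ 0 + 205.714ms (3/5)
2. 205.714ms @ 3/5 + 205.714ms (3/5)
3. 411.429ms @ 6/5 + 205.714ms (3/5)
4. 617.143ms @ 9/5 + 205.714ms (3/5)
5. 822.857ms @ 12/5 + 205.714ms (3/5)
6. 1028.571ms @ 3 + 257.143ms (3/4)
7. 1285.714ms @ 15/4 + 257.143ms (3/4)
8. 1542.857ms @ 9/2 + 514.286ms (3/2)
9. 2057.143ms @ 6 + 1028.571ms (3)
10. 3085.714ms @ 9 + 1028.571ms (3)
11. 4114.286ms @ 12 + 1028.571ms (3)
12. 5142.857ms @ 15 + 1028.571ms (3)
13. 6171.429ms @ 18 + 1028.571ms (3)
14. 7200.0ms @ 21 + 514.286ms (3/2)
15. 7714.286ms @ 45/2 + 514.286ms (3/2)

note 4 onset = 9/5b = 617.143ms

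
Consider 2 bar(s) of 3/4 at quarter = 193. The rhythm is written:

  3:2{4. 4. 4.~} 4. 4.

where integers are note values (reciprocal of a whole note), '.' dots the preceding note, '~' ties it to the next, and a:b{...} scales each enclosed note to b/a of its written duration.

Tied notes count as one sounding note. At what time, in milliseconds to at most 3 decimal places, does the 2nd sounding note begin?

note 2 onset = 1b = 310.881ms

1. 0.0ms @ 0 + 310.881ms (1)
2. 310.881ms @ 1 + 310.881ms (1)
3. 621.762ms @ 2 + 777.202ms (5/2)
4. 1398.964ms @ 9/2 + 466.321ms (3/2)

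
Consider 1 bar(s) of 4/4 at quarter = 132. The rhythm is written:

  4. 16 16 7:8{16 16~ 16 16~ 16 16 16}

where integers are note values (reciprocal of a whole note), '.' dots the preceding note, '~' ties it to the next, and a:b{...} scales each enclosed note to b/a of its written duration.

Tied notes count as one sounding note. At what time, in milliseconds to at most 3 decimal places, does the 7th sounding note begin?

note 7 onset = 24/7b = 1558.442ms

1. 0.0ms @ 0 + 681.818ms (3/2)
2. 681.818ms @ 3/2 + 113.636ms (1/4)
3. 795.455ms @ 7/4 + 113.636ms (1/4)
4. 909.091ms @ 2 + 129.87ms (2/7)
5. 1038.961ms @ 16/7 + 259.74ms (4/7)
6. 1298.701ms @ 20/7 + 259.74ms (4/7)
7. 1558.442ms @ 24/7 + 129.87ms (2/7)
8. 1688.312ms @ 26/7 + 129.87ms (2/7)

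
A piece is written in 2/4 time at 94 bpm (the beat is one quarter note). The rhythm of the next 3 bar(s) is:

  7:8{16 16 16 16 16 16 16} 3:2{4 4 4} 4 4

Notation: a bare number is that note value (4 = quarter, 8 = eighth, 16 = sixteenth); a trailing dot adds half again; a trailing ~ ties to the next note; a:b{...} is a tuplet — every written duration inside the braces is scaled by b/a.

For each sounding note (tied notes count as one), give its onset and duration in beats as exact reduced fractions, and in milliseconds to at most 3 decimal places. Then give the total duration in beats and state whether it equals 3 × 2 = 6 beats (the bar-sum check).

1) 0.0ms=0b +182.371ms=2/7b
2) 182.371ms=2/7b +182.371ms=2/7b
3) 364.742ms=4/7b +182.371ms=2/7b
4) 547.112ms=6/7b +182.371ms=2/7b
5) 729.483ms=8/7b +182.371ms=2/7b
6) 911.854ms=10/7b +182.371ms=2/7b
7) 1094.225ms=12/7b +182.371ms=2/7b
8) 1276.596ms=2b +425.532ms=2/3b
9) 1702.128ms=8/3b +425.532ms=2/3b
10) 2127.66ms=10/3b +425.532ms=2/3b
11) 2553.191ms=4b +638.298ms=1b
12) 3191.489ms=5b +638.298ms=1b
Σ=6b of 6 (94bpm 2/4) — PASS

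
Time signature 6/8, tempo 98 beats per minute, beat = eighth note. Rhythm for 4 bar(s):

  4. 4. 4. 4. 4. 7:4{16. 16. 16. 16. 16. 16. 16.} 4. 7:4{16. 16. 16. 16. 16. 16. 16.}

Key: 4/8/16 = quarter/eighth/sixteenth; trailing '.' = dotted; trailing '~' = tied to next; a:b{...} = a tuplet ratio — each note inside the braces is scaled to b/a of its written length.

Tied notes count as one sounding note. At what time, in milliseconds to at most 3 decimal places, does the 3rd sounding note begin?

1. 0.0ms @ 0 + 1836.735ms (3)
2. 1836.735ms @ 3 + 1836.735ms (3)
3. 3673.469ms @ 6 + 1836.735ms (3)
4. 5510.204ms @ 9 + 1836.735ms (3)
5. 7346.939ms @ 12 + 1836.735ms (3)
6. 9183.673ms @ 15 + 262.391ms (3/7)
7. 9446.064ms @ 108/7 + 262.391ms (3/7)
8. 9708.455ms @ 111/7 + 262.391ms (3/7)
9. 9970.845ms @ 114/7 + 262.391ms (3/7)
10. 10233.236ms @ 117/7 + 262.391ms (3/7)
11. 10495.627ms @ 120/7 + 262.391ms (3/7)
12. 10758.017ms @ 123/7 + 262.391ms (3/7)
13. 11020.408ms @ 18 + 1836.735ms (3)
14. 12857.143ms @ 21 + 262.391ms (3/7)
15. 13119.534ms @ 150/7 + 262.391ms (3/7)
16. 13381.924ms @ 153/7 + 262.391ms (3/7)
17. 13644.315ms @ 156/7 + 262.391ms (3/7)
18. 13906.706ms @ 159/7 + 262.391ms (3/7)
19. 14169.096ms @ 162/7 + 262.391ms (3/7)
20. 14431.487ms @ 165/7 + 262.391ms (3/7)

note 3 onset = 6b = 3673.469ms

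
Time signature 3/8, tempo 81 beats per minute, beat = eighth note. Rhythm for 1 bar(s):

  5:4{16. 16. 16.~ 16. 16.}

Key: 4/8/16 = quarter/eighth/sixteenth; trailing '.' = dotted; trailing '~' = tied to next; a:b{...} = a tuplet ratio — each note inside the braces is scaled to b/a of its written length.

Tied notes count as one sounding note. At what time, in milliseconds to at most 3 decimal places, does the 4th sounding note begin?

note 4 onset = 12/5b = 1777.778ms

1. 0.0ms @ 0 + 444.444ms (3/5)
2. 444.444ms @ 3/5 + 444.444ms (3/5)
3. 888.889ms @ 6/5 + 888.889ms (6/5)
4. 1777.778ms @ 12/5 + 444.444ms (3/5)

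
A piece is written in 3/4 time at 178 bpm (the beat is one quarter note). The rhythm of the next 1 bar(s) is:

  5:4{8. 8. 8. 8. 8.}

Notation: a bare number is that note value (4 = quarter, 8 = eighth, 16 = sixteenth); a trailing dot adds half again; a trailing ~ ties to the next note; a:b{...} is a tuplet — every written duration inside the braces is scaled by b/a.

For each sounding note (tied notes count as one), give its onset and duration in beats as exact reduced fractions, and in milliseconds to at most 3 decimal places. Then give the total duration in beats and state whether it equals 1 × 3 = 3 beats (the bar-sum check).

1) 0.0ms=0b +202.247ms=3/5b
2) 202.247ms=3/5b +202.247ms=3/5b
3) 404.494ms=6/5b +202.247ms=3/5b
4) 606.742ms=9/5b +202.247ms=3/5b
5) 808.989ms=12/5b +202.247ms=3/5b
Σ=3b of 3 (178bpm 3/4) — PASS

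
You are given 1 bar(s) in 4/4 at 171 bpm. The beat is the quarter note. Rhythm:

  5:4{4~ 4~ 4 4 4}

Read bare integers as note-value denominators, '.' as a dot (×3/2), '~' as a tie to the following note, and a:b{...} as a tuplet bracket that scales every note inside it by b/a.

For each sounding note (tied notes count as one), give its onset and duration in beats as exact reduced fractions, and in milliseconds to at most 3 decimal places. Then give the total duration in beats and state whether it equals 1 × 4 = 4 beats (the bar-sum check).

1) 0.0ms=0b +842.105ms=12/5b
2) 842.105ms=12/5b +280.702ms=4/5b
3) 1122.807ms=16/5b +280.702ms=4/5b
Σ=4b of 4 (171bpm 4/4) — PASS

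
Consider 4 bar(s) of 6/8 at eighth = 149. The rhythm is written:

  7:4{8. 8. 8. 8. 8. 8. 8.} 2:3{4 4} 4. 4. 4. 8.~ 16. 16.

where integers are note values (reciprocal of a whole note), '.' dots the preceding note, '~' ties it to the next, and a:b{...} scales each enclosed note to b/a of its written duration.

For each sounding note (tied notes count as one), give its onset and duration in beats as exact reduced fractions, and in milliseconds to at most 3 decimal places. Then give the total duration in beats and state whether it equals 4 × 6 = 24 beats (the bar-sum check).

1) 0.0ms=0b +345.158ms=6/7b
2) 345.158ms=6/7b +345.158ms=6/7b
3) 690.316ms=12/7b +345.158ms=6/7b
4) 1035.475ms=18/7b +345.158ms=6/7b
5) 1380.633ms=24/7b +345.158ms=6/7b
6) 1725.791ms=30/7b +345.158ms=6/7b
7) 2070.949ms=36/7b +345.158ms=6/7b
8) 2416.107ms=6b +1208.054ms=3b
9) 3624.161ms=9b +1208.054ms=3b
10) 4832.215ms=12b +1208.054ms=3b
11) 6040.268ms=15b +1208.054ms=3b
12) 7248.322ms=18b +1208.054ms=3b
13) 8456.376ms=21b +906.04ms=9/4b
14) 9362.416ms=93/4b +302.013ms=3/4b
Σ=24b of 24 (149bpm 6/8) — PASS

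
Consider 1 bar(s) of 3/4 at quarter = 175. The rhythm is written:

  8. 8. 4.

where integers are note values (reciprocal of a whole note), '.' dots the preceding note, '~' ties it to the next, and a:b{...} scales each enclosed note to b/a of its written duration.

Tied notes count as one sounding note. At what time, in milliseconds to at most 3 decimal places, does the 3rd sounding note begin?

note 3 onset = 3/2b = 514.286ms

1. 0.0ms @ 0 + 257.143ms (3/4)
2. 257.143ms @ 3/4 + 257.143ms (3/4)
3. 514.286ms @ 3/2 + 514.286ms (3/2)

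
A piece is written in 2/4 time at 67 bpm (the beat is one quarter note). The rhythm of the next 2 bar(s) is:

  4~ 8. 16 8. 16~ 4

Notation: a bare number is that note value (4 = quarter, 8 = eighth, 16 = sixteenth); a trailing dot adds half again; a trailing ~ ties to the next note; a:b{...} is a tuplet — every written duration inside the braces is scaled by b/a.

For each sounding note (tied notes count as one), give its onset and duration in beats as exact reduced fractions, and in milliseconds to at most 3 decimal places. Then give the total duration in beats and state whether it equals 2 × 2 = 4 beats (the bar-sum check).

1) 0.0ms=0b +1567.164ms=7/4b
2) 1567.164ms=7/4b +223.881ms=1/4b
3) 1791.045ms=2b +671.642ms=3/4b
4) 2462.687ms=11/4b +1119.403ms=5/4b
Σ=4b of 4 (67bpm 2/4) — PASS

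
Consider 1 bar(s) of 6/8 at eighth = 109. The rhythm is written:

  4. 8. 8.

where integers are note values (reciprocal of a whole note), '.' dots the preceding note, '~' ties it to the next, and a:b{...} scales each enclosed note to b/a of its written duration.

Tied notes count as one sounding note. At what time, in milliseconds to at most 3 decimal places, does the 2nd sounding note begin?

note 2 onset = 3b = 1651.376ms

1. 0.0ms @ 0 + 1651.376ms (3)
2. 1651.376ms @ 3 + 825.688ms (3/2)
3. 2477.064ms @ 9/2 + 825.688ms (3/2)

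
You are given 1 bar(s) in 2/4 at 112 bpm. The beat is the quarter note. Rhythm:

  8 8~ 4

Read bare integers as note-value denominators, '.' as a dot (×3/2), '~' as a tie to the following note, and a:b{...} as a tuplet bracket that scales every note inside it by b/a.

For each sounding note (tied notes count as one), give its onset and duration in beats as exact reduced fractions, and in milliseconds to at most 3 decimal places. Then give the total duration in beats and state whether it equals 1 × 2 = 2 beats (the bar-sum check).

1) 0.0ms=0b +267.857ms=1/2b
2) 267.857ms=1/2b +803.571ms=3/2b
Σ=2b of 2 (112bpm 2/4) — PASS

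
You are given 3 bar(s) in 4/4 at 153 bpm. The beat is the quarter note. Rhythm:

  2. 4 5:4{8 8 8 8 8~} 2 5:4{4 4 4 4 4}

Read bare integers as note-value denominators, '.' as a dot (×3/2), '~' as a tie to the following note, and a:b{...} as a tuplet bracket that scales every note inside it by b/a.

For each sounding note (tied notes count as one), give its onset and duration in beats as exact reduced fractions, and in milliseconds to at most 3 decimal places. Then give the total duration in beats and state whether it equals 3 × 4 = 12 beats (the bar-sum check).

1) 0.0ms=0b +1176.471ms=3b
2) 1176.471ms=3b +392.157ms=1b
3) 1568.627ms=4b +156.863ms=2/5b
4) 1725.49ms=22/5b +156.863ms=2/5b
5) 1882.353ms=24/5b +156.863ms=2/5b
6) 2039.216ms=26/5b +156.863ms=2/5b
7) 2196.078ms=28/5b +941.176ms=12/5b
8) 3137.255ms=8b +313.725ms=4/5b
9) 3450.98ms=44/5b +313.725ms=4/5b
10) 3764.706ms=48/5b +313.725ms=4/5b
11) 4078.431ms=52/5b +313.725ms=4/5b
12) 4392.157ms=56/5b +313.725ms=4/5b
Σ=12b of 12 (153bpm 4/4) — PASS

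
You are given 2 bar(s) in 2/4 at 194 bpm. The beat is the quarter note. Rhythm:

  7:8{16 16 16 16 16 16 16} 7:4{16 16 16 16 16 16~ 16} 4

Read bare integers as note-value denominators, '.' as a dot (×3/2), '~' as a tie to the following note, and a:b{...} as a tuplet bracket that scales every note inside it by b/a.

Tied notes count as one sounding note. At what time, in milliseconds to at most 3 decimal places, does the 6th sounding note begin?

1. 0.0ms @ 0 + 88.365ms (2/7)
2. 88.365ms @ 2/7 + 88.365ms (2/7)
3. 176.73ms @ 4/7 + 88.365ms (2/7)
4. 265.096ms @ 6/7 + 88.365ms (2/7)
5. 353.461ms @ 8/7 + 88.365ms (2/7)
6. 441.826ms @ 10/7 + 88.365ms (2/7)
7. 530.191ms @ 12/7 + 88.365ms (2/7)
8. 618.557ms @ 2 + 44.183ms (1/7)
9. 662.739ms @ 15/7 + 44.183ms (1/7)
10. 706.922ms @ 16/7 + 44.183ms (1/7)
11. 751.105ms @ 17/7 + 44.183ms (1/7)
12. 795.287ms @ 18/7 + 44.183ms (1/7)
13. 839.47ms @ 19/7 + 88.365ms (2/7)
14. 927.835ms @ 3 + 309.278ms (1)

note 6 onset = 10/7b = 441.826ms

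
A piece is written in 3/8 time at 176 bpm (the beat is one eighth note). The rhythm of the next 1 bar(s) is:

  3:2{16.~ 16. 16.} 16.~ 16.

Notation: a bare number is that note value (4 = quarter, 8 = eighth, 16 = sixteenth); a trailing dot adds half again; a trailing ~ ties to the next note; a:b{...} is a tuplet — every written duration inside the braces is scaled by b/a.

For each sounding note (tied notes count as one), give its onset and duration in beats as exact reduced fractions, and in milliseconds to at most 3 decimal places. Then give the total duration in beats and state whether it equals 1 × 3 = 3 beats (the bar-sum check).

1) 0.0ms=0b +340.909ms=1b
2) 340.909ms=1b +170.455ms=1/2b
3) 511.364ms=3/2b +511.364ms=3/2b
Σ=3b of 3 (176bpm 3/8) — PASS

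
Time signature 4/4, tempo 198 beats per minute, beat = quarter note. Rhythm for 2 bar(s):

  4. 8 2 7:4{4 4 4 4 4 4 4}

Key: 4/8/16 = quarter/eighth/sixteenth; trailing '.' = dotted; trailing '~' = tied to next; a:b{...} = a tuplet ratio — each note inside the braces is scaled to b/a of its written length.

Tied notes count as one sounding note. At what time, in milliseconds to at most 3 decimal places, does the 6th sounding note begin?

1. 0.0ms @ 0 + 454.545ms (3/2)
2. 454.545ms @ 3/2 + 151.515ms (1/2)
3. 606.061ms @ 2 + 606.061ms (2)
4. 1212.121ms @ 4 + 173.16ms (4/7)
5. 1385.281ms @ 32/7 + 173.16ms (4/7)
6. 1558.442ms @ 36/7 + 173.16ms (4/7)
7. 1731.602ms @ 40/7 + 173.16ms (4/7)
8. 1904.762ms @ 44/7 + 173.16ms (4/7)
9. 2077.922ms @ 48/7 + 173.16ms (4/7)
10. 2251.082ms @ 52/7 + 173.16ms (4/7)

note 6 onset = 36/7b = 1558.442ms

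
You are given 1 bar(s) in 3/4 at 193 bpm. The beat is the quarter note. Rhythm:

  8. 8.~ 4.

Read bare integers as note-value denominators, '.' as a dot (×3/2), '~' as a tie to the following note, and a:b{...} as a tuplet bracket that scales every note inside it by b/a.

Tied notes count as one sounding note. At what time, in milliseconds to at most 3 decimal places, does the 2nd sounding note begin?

1. 0.0ms @ 0 + 233.161ms (3/4)
2. 233.161ms @ 3/4 + 699.482ms (9/4)

note 2 onset = 3/4b = 233.161ms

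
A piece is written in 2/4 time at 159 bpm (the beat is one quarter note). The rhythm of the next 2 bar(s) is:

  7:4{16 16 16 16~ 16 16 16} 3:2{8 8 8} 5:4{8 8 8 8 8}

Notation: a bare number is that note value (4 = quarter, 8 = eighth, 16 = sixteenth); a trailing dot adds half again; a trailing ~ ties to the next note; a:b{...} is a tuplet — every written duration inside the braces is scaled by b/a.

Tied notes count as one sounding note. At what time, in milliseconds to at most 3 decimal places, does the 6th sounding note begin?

1. 0.0ms @ 0 + 53.908ms (1/7)
2. 53.908ms @ 1/7 + 53.908ms (1/7)
3. 107.817ms @ 2/7 + 53.908ms (1/7)
4. 161.725ms @ 3/7 + 107.817ms (2/7)
5. 269.542ms @ 5/7 + 53.908ms (1/7)
6. 323.45ms @ 6/7 + 53.908ms (1/7)
7. 377.358ms @ 1 + 125.786ms (1/3)
8. 503.145ms @ 4/3 + 125.786ms (1/3)
9. 628.931ms @ 5/3 + 125.786ms (1/3)
10. 754.717ms @ 2 + 150.943ms (2/5)
11. 905.66ms @ 12/5 + 150.943ms (2/5)
12. 1056.604ms @ 14/5 + 150.943ms (2/5)
13. 1207.547ms @ 16/5 + 150.943ms (2/5)
14. 1358.491ms @ 18/5 + 150.943ms (2/5)

note 6 onset = 6/7b = 323.45ms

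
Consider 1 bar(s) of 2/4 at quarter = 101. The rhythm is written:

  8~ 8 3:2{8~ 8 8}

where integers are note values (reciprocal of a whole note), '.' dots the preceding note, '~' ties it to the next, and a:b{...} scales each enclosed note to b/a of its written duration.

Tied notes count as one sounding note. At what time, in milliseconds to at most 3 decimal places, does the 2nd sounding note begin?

1. 0.0ms @ 0 + 594.059ms (1)
2. 594.059ms @ 1 + 396.04ms (2/3)
3. 990.099ms @ 5/3 + 198.02ms (1/3)

note 2 onset = 1b = 594.059ms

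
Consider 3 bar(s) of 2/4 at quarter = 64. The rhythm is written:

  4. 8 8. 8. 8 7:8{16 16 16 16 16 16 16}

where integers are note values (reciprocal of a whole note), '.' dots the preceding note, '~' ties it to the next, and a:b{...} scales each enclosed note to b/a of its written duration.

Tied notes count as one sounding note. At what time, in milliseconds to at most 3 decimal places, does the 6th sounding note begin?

1. 0.0ms @ 0 + 1406.25ms (3/2)
2. 1406.25ms @ 3/2 + 468.75ms (1/2)
3. 1875.0ms @ 2 + 703.125ms (3/4)
4. 2578.125ms @ 11/4 + 703.125ms (3/4)
5. 3281.25ms @ 7/2 + 468.75ms (1/2)
6. 3750.0ms @ 4 + 267.857ms (2/7)
7. 4017.857ms @ 30/7 + 267.857ms (2/7)
8. 4285.714ms @ 32/7 + 267.857ms (2/7)
9. 4553.571ms @ 34/7 + 267.857ms (2/7)
10. 4821.429ms @ 36/7 + 267.857ms (2/7)
11. 5089.286ms @ 38/7 + 267.857ms (2/7)
12. 5357.143ms @ 40/7 + 267.857ms (2/7)

note 6 onset = 4b = 3750.0ms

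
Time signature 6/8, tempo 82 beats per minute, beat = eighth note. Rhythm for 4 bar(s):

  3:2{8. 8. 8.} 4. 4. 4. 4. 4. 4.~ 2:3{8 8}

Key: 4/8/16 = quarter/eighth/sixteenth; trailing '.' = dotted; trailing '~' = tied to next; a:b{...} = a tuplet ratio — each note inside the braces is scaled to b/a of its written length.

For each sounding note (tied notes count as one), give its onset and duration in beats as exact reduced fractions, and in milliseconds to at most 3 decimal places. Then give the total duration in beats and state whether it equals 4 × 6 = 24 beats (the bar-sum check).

1) 0.0ms=0b +731.707ms=1b
2) 731.707ms=1b +731.707ms=1b
3) 1463.415ms=2b +731.707ms=1b
4) 2195.122ms=3b +2195.122ms=3b
5) 4390.244ms=6b +2195.122ms=3b
6) 6585.366ms=9b +2195.122ms=3b
7) 8780.488ms=12b +2195.122ms=3b
8) 10975.61ms=15b +2195.122ms=3b
9) 13170.732ms=18b +3292.683ms=9/2b
10) 16463.415ms=45/2b +1097.561ms=3/2b
Σ=24b of 24 (82bpm 6/8) — PASS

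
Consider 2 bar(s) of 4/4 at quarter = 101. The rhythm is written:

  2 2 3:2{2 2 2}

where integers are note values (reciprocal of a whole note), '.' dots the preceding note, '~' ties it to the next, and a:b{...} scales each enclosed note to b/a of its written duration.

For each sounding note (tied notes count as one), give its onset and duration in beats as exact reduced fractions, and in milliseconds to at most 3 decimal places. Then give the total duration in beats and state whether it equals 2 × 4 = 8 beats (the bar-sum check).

1) 0.0ms=0b +1188.119ms=2b
2) 1188.119ms=2b +1188.119ms=2b
3) 2376.238ms=4b +792.079ms=4/3b
4) 3168.317ms=16/3b +792.079ms=4/3b
5) 3960.396ms=20/3b +792.079ms=4/3b
Σ=8b of 8 (101bpm 4/4) — PASS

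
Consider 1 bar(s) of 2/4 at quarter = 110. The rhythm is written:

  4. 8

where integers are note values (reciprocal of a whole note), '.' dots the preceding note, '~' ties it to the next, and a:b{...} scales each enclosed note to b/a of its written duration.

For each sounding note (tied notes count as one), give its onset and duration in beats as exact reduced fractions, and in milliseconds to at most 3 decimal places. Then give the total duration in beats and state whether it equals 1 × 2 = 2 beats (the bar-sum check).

1) 0.0ms=0b +818.182ms=3/2b
2) 818.182ms=3/2b +272.727ms=1/2b
Σ=2b of 2 (110bpm 2/4) — PASS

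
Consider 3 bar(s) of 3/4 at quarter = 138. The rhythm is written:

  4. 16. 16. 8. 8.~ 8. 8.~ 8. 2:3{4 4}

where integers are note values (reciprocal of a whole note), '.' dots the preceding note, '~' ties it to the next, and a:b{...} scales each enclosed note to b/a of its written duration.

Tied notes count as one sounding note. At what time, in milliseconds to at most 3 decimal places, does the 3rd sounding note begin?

note 3 onset = 15/8b = 815.217ms

1. 0.0ms @ 0 + 652.174ms (3/2)
2. 652.174ms @ 3/2 + 163.043ms (3/8)
3. 815.217ms @ 15/8 + 163.043ms (3/8)
4. 978.261ms @ 9/4 + 326.087ms (3/4)
5. 1304.348ms @ 3 + 652.174ms (3/2)
6. 1956.522ms @ 9/2 + 652.174ms (3/2)
7. 2608.696ms @ 6 + 652.174ms (3/2)
8. 3260.87ms @ 15/2 + 652.174ms (3/2)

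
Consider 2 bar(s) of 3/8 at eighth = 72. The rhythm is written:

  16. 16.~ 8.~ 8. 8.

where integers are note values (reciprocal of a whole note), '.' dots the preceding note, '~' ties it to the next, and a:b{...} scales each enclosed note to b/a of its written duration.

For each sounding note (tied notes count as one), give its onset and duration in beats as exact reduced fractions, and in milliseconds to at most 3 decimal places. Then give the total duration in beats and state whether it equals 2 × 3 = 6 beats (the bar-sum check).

1) 0.0ms=0b +625.0ms=3/4b
2) 625.0ms=3/4b +3125.0ms=15/4b
3) 3750.0ms=9/2b +1250.0ms=3/2b
Σ=6b of 6 (72bpm 3/8) — PASS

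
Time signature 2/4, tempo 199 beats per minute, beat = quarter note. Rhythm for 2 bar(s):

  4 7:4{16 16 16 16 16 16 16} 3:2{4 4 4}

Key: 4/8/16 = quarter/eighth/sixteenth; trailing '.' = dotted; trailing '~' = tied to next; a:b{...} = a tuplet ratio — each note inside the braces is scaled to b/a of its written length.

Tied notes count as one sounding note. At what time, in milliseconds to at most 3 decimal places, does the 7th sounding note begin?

1. 0.0ms @ 0 + 301.508ms (1)
2. 301.508ms @ 1 + 43.073ms (1/7)
3. 344.58ms @ 8/7 + 43.073ms (1/7)
4. 387.653ms @ 9/7 + 43.073ms (1/7)
5. 430.725ms @ 10/7 + 43.073ms (1/7)
6. 473.798ms @ 11/7 + 43.073ms (1/7)
7. 516.87ms @ 12/7 + 43.073ms (1/7)
8. 559.943ms @ 13/7 + 43.073ms (1/7)
9. 603.015ms @ 2 + 201.005ms (2/3)
10. 804.02ms @ 8/3 + 201.005ms (2/3)
11. 1005.025ms @ 10/3 + 201.005ms (2/3)

note 7 onset = 12/7b = 516.87ms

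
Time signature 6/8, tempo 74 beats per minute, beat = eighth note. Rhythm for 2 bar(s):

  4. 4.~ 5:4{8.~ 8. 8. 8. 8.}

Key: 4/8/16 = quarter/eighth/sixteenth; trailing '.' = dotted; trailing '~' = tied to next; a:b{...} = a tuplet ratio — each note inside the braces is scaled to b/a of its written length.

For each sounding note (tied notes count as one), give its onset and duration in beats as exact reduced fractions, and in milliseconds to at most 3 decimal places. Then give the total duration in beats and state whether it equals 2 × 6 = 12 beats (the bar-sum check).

1) 0.0ms=0b +2432.432ms=3b
2) 2432.432ms=3b +4378.378ms=27/5b
3) 6810.811ms=42/5b +972.973ms=6/5b
4) 7783.784ms=48/5b +972.973ms=6/5b
5) 8756.757ms=54/5b +972.973ms=6/5b
Σ=12b of 12 (74bpm 6/8) — PASS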